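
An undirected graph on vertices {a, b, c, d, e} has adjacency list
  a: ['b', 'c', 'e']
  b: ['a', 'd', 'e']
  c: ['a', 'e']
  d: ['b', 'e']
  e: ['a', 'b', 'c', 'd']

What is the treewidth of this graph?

A width-2 tree decomposition is:
Bags: B1 = {a, b, e}  B2 = {a, c, e}  B3 = {b, d, e}
Tree: B1–B2, B1–B3
The largest bag has 3 vertices, giving width 2; this decomposition certifies tw(G) ≤ 2. Conversely, {b, d, e} is a clique of size 3, and the vertices of any clique must share a bag in every tree decomposition; so some bag has ≥ 3 vertices and tw(G) ≥ 2. Hence tw(G) = 2 exactly.

2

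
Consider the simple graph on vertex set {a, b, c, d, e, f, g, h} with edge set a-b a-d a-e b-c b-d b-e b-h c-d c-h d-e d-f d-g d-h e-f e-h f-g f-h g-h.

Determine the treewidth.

3

A width-3 tree decomposition is:
Bags: B1 = {b, d, e, h}  B2 = {a, b, d, e}  B3 = {b, c, d, h}  B4 = {d, e, f, h}  B5 = {d, f, g, h}
Tree: B1–B2, B1–B3, B1–B4, B4–B5
Each bag holds 4 vertices, so the decomposition has width 3, which upper-bounds the treewidth. For the lower bound, the 4 vertices {b, c, d, h} are pairwise adjacent, and any tree decomposition puts a clique entirely inside one bag — forcing width ≥ 3. Therefore the treewidth is 3.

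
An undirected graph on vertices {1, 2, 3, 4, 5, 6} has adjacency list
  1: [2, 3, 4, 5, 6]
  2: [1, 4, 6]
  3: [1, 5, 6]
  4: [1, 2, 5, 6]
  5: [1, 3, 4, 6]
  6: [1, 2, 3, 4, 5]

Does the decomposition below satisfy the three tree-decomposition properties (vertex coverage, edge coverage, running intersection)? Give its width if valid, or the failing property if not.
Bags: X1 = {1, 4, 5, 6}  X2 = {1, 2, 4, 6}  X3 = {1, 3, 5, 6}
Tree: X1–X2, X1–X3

Yes; width 3.

Vertex coverage: the bags together contain {1, 2, 3, 4, 5, 6}, the full vertex set. Edge coverage: each edge of G has both endpoints in at least one bag. Running intersection: for every vertex, the bags containing it form a connected subtree. All three properties hold, so this is a valid tree decomposition of width max|bag| − 1 = 3, and hence tw(G) ≤ 3.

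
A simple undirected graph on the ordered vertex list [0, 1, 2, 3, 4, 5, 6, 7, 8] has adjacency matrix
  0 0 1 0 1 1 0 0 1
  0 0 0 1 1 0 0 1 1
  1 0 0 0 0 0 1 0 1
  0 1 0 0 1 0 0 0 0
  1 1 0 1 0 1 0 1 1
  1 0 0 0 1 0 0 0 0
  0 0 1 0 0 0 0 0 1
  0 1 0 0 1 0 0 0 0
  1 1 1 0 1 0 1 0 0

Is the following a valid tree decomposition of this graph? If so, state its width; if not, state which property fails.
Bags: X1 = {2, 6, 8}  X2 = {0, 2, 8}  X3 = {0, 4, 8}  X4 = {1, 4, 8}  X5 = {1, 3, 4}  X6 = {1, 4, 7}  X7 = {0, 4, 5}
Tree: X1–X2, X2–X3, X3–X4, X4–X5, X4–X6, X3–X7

Yes; width 2.

Every vertex of G appears in some bag (union = {0, 1, 2, 3, 4, 5, 6, 7, 8}); every edge is covered by a bag; and for each vertex v the set of bags containing v is connected in the bag tree. The decomposition is therefore valid. The largest bag has 3 vertices, so the width is 2.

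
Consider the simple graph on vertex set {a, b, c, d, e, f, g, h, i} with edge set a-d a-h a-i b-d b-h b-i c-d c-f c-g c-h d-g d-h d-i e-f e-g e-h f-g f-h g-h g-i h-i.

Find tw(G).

A width-3 tree decomposition is:
Bags: B1 = {c, d, g, h}  B2 = {c, f, g, h}  B3 = {d, g, h, i}  B4 = {e, f, g, h}  B5 = {b, d, h, i}  B6 = {a, d, h, i}
Tree: B1–B2, B1–B3, B2–B4, B3–B5, B5–B6
The largest bag has 4 vertices, giving width 3; this decomposition certifies tw(G) ≤ 3. On the other hand G contains the 4-clique {c, d, g, h}. A clique must lie in a single bag of any decomposition, so no decomposition can have width below 3. Hence tw(G) = 3 exactly.

3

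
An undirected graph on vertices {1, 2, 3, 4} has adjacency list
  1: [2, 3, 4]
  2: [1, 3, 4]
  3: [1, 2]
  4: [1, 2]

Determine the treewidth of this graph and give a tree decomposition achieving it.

Every bag has size at most 3, so the width is 3 − 1 = 2 and tw(G) ≤ 2. For the lower bound, the 3 vertices {1, 2, 3} are pairwise adjacent, and any tree decomposition puts a clique entirely inside one bag — forcing width ≥ 2. The upper and lower bounds meet at 2, so that is the treewidth.

Treewidth 2.
One such decomposition:
Bags: B1 = {1, 2, 4}  B2 = {1, 2, 3}
Tree: B1–B2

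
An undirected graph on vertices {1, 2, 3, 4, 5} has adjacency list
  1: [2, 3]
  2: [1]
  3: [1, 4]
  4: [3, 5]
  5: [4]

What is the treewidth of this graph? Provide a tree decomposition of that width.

Each bag holds 2 vertices, so the decomposition has width 1, which upper-bounds the treewidth. Since G has at least one edge (e.g. 2–1), it is not an edgeless graph, so tw(G) ≥ 1. Hence tw(G) = 1 exactly.

Treewidth 1.
One optimal decomposition is:
Bags: B1 = {1, 2}  B2 = {1, 3}  B3 = {3, 4}  B4 = {4, 5}
Tree: B1–B2, B2–B3, B3–B4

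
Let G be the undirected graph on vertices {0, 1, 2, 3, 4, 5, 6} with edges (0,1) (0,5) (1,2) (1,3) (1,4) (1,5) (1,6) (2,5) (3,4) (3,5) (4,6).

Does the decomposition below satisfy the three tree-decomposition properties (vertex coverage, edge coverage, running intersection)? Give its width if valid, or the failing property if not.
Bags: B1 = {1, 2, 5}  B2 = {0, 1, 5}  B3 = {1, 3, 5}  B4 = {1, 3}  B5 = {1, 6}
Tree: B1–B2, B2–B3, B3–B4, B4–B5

A tree decomposition must satisfy three properties: every vertex lies in some bag; for every edge, both endpoints lie together in some bag; and for every vertex, the bags containing it form a connected subtree. Here vertex 4 appears in no bag, so the decomposition is invalid.

No — vertex 4 appears in no bag.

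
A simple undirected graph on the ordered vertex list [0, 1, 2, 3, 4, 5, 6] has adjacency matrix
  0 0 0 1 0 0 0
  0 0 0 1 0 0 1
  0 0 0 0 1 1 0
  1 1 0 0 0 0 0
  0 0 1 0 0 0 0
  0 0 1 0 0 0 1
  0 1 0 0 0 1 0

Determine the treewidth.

A width-1 tree decomposition is:
Bags: B1 = {0, 3}  B2 = {1, 3}  B3 = {1, 6}  B4 = {5, 6}  B5 = {2, 5}  B6 = {2, 4}
Tree: B1–B2, B2–B3, B3–B4, B4–B5, B5–B6
Each bag holds 2 vertices, so the decomposition has width 1, which upper-bounds the treewidth. G has an edge, so its treewidth is at least 1. Hence tw(G) = 1 exactly.

1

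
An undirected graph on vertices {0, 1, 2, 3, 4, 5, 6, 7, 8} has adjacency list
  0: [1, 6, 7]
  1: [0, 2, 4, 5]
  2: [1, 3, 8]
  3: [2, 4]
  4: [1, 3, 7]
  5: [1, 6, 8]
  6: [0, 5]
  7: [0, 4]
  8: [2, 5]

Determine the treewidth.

A width-3 tree decomposition is:
Bags: B1 = {0, 5, 6, 7}  B2 = {0, 1, 5, 7}  B3 = {1, 4, 5, 7}  B4 = {1, 4, 5, 8}  B5 = {1, 2, 4, 8}  B6 = {2, 3, 4, 8}
Tree: B1–B2, B2–B3, B3–B4, B4–B5, B5–B6
Each bag holds 4 vertices, so the decomposition has width 3, which upper-bounds the treewidth. For the lower bound: the 4 vertex sets {0,6,7}, {5}, {1}, {2,3,4,8} are disjoint, each induces a connected subgraph, and every pair is joined by at least one edge of G. Contracting each set to a single vertex therefore yields K_{4} as a minor, and since treewidth is minor-monotone, tw(G) ≥ tw(K_{4}) = 3. Therefore the treewidth is 3.

3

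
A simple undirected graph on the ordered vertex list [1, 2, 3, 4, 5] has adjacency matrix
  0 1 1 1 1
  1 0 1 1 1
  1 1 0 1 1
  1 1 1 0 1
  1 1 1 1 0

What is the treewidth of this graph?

4

A width-4 tree decomposition is:
Bags: B1 = {1, 2, 3, 4, 5}
Tree: (single bag)
With just one bag of size 5, the width is 5 − 1 = 4, so tw(G) ≤ 4. Conversely, {1, 2, 3, 4, 5} is a clique of size 5, and the vertices of any clique must share a bag in every tree decomposition; so some bag has ≥ 5 vertices and tw(G) ≥ 4. Therefore the treewidth is 4.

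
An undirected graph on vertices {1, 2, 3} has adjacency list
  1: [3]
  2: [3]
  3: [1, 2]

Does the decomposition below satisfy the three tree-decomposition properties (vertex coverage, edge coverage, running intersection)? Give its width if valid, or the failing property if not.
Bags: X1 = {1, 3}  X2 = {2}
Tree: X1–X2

A tree decomposition must satisfy three properties: every vertex lies in some bag; for every edge, both endpoints lie together in some bag; and for every vertex, the bags containing it form a connected subtree. Here edge (3,2) lies in no bag, so the decomposition is invalid.

No — edge (3,2) lies in no bag.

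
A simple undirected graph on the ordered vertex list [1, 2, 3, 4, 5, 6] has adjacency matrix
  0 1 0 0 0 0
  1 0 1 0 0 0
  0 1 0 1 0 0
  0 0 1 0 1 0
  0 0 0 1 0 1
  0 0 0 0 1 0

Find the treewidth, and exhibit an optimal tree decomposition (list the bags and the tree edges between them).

Each bag holds 2 vertices, so the decomposition has width 1, which upper-bounds the treewidth. Since G has at least one edge (e.g. 1–2), it is not an edgeless graph, so tw(G) ≥ 1. Therefore the treewidth is 1.

Treewidth 1.
One optimal decomposition is:
Bags: B1 = {1, 2}  B2 = {2, 3}  B3 = {3, 4}  B4 = {4, 5}  B5 = {5, 6}
Tree: B1–B2, B2–B3, B3–B4, B4–B5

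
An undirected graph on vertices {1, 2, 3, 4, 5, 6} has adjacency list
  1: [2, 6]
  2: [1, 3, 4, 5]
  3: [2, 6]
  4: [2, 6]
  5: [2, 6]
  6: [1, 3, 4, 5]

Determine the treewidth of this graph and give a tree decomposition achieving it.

Every bag has size at most 3, so the width is 3 − 1 = 2 and tw(G) ≤ 2. Since 1–2–5–6–1 is a cycle in G, G is not acyclic. Forests are exactly the graphs of treewidth ≤ 1, so tw(G) ≥ 2. The upper and lower bounds meet at 2, so that is the treewidth.

Treewidth 2.
Bags: B1 = {1, 2, 6}  B2 = {2, 5, 6}  B3 = {2, 3, 6}  B4 = {2, 4, 6}
Tree: B1–B2, B2–B3, B3–B4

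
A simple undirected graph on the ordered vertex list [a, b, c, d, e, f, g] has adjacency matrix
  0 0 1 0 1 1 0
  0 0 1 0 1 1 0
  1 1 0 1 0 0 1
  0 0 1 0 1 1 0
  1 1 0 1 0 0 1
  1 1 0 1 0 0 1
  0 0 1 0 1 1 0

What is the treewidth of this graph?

A width-3 tree decomposition is:
Bags: B1 = {a, c, e, f}  B2 = {c, d, e, f}  B3 = {c, e, f, g}  B4 = {b, c, e, f}
Tree: B1–B2, B2–B3, B3–B4
Each bag holds 4 vertices, so the decomposition has width 3, which upper-bounds the treewidth. For the lower bound: the 4 vertex sets {a,e}, {d,f}, {c}, {g} are disjoint, each induces a connected subgraph, and every pair is joined by at least one edge of G. Contracting each set to a single vertex therefore yields K_{4} as a minor, and since treewidth is minor-monotone, tw(G) ≥ tw(K_{4}) = 3. Hence tw(G) = 3 exactly.

3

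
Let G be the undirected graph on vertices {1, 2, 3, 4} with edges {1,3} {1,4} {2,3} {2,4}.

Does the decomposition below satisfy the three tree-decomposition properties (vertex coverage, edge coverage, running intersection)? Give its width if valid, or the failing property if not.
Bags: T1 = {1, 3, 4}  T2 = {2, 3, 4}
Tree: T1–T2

Every vertex of G appears in some bag (union = {1, 2, 3, 4}); every edge is covered by a bag; and for each vertex v the set of bags containing v is connected in the bag tree. The decomposition is therefore valid. The largest bag has 3 vertices, so the width is 2.

Yes; width 2.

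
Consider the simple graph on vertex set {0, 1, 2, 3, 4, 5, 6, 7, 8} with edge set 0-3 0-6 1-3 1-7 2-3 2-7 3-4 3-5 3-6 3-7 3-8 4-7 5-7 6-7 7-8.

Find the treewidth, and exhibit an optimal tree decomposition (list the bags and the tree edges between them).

Every bag has size at most 3, so the width is 3 − 1 = 2 and tw(G) ≤ 2. Conversely, {0, 3, 6} is a clique of size 3, and the vertices of any clique must share a bag in every tree decomposition; so some bag has ≥ 3 vertices and tw(G) ≥ 2. Combining the bounds, tw(G) = 2.

Treewidth 2.
One such decomposition:
Bags: B1 = {0, 3, 6}  B2 = {3, 6, 7}  B3 = {3, 4, 7}  B4 = {3, 7, 8}  B5 = {1, 3, 7}  B6 = {3, 5, 7}  B7 = {2, 3, 7}
Tree: B1–B2, B2–B3, B3–B4, B3–B5, B5–B6, B3–B7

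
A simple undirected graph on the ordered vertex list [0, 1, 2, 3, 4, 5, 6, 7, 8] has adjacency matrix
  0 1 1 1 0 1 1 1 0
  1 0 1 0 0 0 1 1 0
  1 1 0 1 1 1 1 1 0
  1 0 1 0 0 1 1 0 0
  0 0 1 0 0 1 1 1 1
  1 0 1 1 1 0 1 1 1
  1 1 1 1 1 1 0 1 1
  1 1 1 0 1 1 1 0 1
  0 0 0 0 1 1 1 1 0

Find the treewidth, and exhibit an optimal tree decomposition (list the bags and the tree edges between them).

Every bag has size at most 5, so the width is 5 − 1 = 4 and tw(G) ≤ 4. For the lower bound, the 5 vertices {4, 5, 6, 7, 8} are pairwise adjacent, and any tree decomposition puts a clique entirely inside one bag — forcing width ≥ 4. Hence tw(G) = 4 exactly.

Treewidth 4.
Bags: B1 = {0, 1, 2, 6, 7}  B2 = {0, 2, 5, 6, 7}  B3 = {0, 2, 3, 5, 6}  B4 = {2, 4, 5, 6, 7}  B5 = {4, 5, 6, 7, 8}
Tree: B1–B2, B2–B3, B2–B4, B4–B5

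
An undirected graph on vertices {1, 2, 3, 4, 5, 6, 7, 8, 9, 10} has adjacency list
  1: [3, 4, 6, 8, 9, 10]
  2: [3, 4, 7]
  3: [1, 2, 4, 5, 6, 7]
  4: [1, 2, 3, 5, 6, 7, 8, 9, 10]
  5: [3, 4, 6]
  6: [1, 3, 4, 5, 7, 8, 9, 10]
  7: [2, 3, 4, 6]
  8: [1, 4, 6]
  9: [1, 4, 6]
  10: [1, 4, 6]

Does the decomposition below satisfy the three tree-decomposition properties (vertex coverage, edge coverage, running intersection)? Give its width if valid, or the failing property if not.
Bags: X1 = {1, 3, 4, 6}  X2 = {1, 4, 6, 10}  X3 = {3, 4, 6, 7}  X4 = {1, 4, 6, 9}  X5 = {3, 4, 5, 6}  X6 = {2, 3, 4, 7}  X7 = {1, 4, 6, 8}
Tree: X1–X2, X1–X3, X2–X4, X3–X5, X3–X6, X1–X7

Checking the three conditions: (i) the bags cover all of {1, 2, 3, 4, 5, 6, 7, 8, 9, 10}; (ii) for each edge, some bag contains both endpoints; (iii) the bags containing any fixed vertex form a subtree. All hold, so the decomposition is valid with width 4 − 1 = 3.

Yes; width 3.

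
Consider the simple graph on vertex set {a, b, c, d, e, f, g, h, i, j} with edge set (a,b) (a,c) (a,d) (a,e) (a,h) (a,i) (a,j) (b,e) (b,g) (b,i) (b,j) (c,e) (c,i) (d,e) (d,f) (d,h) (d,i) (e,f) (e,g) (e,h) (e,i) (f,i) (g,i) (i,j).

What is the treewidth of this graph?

A width-3 tree decomposition is:
Bags: B1 = {b, e, g, i}  B2 = {a, b, e, i}  B3 = {a, d, e, i}  B4 = {a, b, i, j}  B5 = {a, c, e, i}  B6 = {a, d, e, h}  B7 = {d, e, f, i}
Tree: B1–B2, B2–B3, B2–B4, B2–B5, B3–B6, B3–B7
Each bag holds 4 vertices, so the decomposition has width 3, which upper-bounds the treewidth. For the lower bound, the 4 vertices {a, d, e, h} are pairwise adjacent, and any tree decomposition puts a clique entirely inside one bag — forcing width ≥ 3. Hence tw(G) = 3 exactly.

3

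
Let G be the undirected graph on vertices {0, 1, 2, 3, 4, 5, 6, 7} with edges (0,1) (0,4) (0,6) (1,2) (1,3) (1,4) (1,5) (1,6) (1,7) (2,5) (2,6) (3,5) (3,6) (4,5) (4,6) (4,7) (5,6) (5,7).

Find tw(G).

3

A width-3 tree decomposition is:
Bags: B1 = {1, 4, 5, 7}  B2 = {1, 4, 5, 6}  B3 = {0, 1, 4, 6}  B4 = {1, 3, 5, 6}  B5 = {1, 2, 5, 6}
Tree: B1–B2, B2–B3, B2–B4, B2–B5
Each bag holds 4 vertices, so the decomposition has width 3, which upper-bounds the treewidth. On the other hand G contains the 4-clique {0, 1, 4, 6}. A clique must lie in a single bag of any decomposition, so no decomposition can have width below 3. The upper and lower bounds meet at 3, so that is the treewidth.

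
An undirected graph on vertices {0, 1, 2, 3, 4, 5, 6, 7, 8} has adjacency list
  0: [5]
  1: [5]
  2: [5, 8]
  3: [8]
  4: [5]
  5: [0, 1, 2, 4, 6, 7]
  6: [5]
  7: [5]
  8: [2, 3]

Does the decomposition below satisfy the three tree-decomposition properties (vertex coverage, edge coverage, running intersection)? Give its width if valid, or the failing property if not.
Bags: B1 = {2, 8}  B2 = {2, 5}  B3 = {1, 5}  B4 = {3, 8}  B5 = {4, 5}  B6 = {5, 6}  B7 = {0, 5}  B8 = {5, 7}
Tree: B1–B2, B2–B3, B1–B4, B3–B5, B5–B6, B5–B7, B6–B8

Checking the three conditions: (i) the bags cover all of {0, 1, 2, 3, 4, 5, 6, 7, 8}; (ii) for each edge, some bag contains both endpoints; (iii) the bags containing any fixed vertex form a subtree. All hold, so the decomposition is valid with width 2 − 1 = 1.

Yes; width 1.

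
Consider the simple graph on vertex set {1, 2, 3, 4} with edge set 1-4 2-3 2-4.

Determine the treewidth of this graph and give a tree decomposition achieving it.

Every bag has size at most 2, so the width is 2 − 1 = 1 and tw(G) ≤ 1. Any graph with an edge has treewidth ≥ 1, and G has the edge 1–4. Therefore the treewidth is 1.

Treewidth 1.
One optimal decomposition is:
Bags: B1 = {1, 4}  B2 = {2, 4}  B3 = {2, 3}
Tree: B1–B2, B2–B3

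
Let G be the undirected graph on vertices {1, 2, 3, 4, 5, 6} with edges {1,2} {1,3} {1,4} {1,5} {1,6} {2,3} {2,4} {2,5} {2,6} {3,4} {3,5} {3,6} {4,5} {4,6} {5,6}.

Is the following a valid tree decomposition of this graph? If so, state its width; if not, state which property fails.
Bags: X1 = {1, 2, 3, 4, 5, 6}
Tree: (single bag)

Vertex coverage: the bags together contain {1, 2, 3, 4, 5, 6}, the full vertex set. Edge coverage: each edge of G has both endpoints in at least one bag. Running intersection: for every vertex, the bags containing it form a connected subtree. All three properties hold, so this is a valid tree decomposition of width max|bag| − 1 = 5, and hence tw(G) ≤ 5.

Yes; width 5.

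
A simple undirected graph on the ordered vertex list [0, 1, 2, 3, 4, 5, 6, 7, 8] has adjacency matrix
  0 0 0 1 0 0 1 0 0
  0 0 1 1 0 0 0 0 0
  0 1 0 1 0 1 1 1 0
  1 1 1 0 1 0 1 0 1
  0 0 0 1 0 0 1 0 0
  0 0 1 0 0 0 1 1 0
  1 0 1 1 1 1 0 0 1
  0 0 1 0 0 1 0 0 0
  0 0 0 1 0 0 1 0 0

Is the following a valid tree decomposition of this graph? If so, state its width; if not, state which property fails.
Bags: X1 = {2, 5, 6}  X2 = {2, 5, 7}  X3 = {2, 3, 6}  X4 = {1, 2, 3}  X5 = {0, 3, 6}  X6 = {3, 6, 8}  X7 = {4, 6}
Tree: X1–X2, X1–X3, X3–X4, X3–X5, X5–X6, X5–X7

A tree decomposition must satisfy three properties: every vertex lies in some bag; for every edge, both endpoints lie together in some bag; and for every vertex, the bags containing it form a connected subtree. Here edge (3,4) lies in no bag, so the decomposition is invalid.

No — edge (3,4) lies in no bag.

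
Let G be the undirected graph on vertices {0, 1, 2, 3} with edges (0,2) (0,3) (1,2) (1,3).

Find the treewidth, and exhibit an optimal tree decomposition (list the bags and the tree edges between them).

Treewidth 2.
Bags: B1 = {0, 2, 3}  B2 = {1, 2, 3}
Tree: B1–B2

Every bag has size at most 3, so the width is 3 − 1 = 2 and tw(G) ≤ 2. Since 2–0–3–1–2 is a cycle in G, G is not acyclic. Forests are exactly the graphs of treewidth ≤ 1, so tw(G) ≥ 2. Hence tw(G) = 2 exactly.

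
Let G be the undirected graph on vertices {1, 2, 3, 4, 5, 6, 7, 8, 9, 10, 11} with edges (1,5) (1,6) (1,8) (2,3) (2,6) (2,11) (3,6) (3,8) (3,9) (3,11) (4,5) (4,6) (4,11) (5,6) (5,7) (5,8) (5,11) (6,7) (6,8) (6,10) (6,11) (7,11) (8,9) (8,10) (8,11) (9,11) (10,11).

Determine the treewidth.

A width-3 tree decomposition is:
Bags: B1 = {3, 6, 8, 11}  B2 = {2, 3, 6, 11}  B3 = {3, 8, 9, 11}  B4 = {5, 6, 8, 11}  B5 = {1, 5, 6, 8}  B6 = {5, 6, 7, 11}  B7 = {4, 5, 6, 11}  B8 = {6, 8, 10, 11}
Tree: B1–B2, B1–B3, B1–B4, B4–B5, B4–B6, B4–B7, B1–B8
Each bag holds 4 vertices, so the decomposition has width 3, which upper-bounds the treewidth. Conversely, {3, 8, 9, 11} is a clique of size 4, and the vertices of any clique must share a bag in every tree decomposition; so some bag has ≥ 4 vertices and tw(G) ≥ 3. The upper and lower bounds meet at 3, so that is the treewidth.

3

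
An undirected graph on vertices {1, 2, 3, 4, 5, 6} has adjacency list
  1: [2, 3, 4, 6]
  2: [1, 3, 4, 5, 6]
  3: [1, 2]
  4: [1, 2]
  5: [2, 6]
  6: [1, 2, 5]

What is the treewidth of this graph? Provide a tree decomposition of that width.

The largest bag has 3 vertices, giving width 2; this decomposition certifies tw(G) ≤ 2. For the lower bound, the 3 vertices {1, 2, 3} are pairwise adjacent, and any tree decomposition puts a clique entirely inside one bag — forcing width ≥ 2. The upper and lower bounds meet at 2, so that is the treewidth.

Treewidth 2.
Bags: B1 = {1, 2, 6}  B2 = {1, 2, 3}  B3 = {2, 5, 6}  B4 = {1, 2, 4}
Tree: B1–B2, B1–B3, B1–B4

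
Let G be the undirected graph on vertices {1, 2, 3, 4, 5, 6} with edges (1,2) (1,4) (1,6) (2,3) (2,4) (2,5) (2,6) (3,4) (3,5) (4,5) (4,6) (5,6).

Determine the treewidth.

3

A width-3 tree decomposition is:
Bags: B1 = {1, 2, 4, 6}  B2 = {2, 4, 5, 6}  B3 = {2, 3, 4, 5}
Tree: B1–B2, B2–B3
Every bag has size at most 4, so the width is 4 − 1 = 3 and tw(G) ≤ 3. Conversely, {1, 2, 4, 6} is a clique of size 4, and the vertices of any clique must share a bag in every tree decomposition; so some bag has ≥ 4 vertices and tw(G) ≥ 3. The upper and lower bounds meet at 3, so that is the treewidth.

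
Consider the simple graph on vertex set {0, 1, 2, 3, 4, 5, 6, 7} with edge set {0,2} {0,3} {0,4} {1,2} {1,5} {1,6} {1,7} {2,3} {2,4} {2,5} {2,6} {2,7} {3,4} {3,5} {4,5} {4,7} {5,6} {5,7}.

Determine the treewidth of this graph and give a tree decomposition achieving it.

Treewidth 3.
Bags: B1 = {1, 2, 5, 7}  B2 = {2, 4, 5, 7}  B3 = {2, 3, 4, 5}  B4 = {1, 2, 5, 6}  B5 = {0, 2, 3, 4}
Tree: B1–B2, B2–B3, B1–B4, B3–B5

Each bag holds 4 vertices, so the decomposition has width 3, which upper-bounds the treewidth. For the lower bound, the 4 vertices {0, 2, 3, 4} are pairwise adjacent, and any tree decomposition puts a clique entirely inside one bag — forcing width ≥ 3. Hence tw(G) = 3 exactly.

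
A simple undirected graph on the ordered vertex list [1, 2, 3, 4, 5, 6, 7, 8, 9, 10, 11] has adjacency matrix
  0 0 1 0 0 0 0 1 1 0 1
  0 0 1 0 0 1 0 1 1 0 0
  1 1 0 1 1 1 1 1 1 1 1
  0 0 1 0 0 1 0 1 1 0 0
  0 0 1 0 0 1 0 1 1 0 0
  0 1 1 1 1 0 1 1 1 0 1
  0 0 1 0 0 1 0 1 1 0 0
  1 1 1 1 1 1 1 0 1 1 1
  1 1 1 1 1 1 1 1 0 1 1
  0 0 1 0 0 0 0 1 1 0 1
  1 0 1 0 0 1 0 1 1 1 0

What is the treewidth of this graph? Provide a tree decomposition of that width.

Treewidth 4.
One optimal decomposition is:
Bags: B1 = {3, 6, 8, 9, 11}  B2 = {3, 6, 7, 8, 9}  B3 = {1, 3, 8, 9, 11}  B4 = {3, 8, 9, 10, 11}  B5 = {3, 5, 6, 8, 9}  B6 = {2, 3, 6, 8, 9}  B7 = {3, 4, 6, 8, 9}
Tree: B1–B2, B1–B3, B3–B4, B1–B5, B2–B6, B5–B7

The largest bag has 5 vertices, giving width 4; this decomposition certifies tw(G) ≤ 4. Conversely, {1, 3, 8, 9, 11} is a clique of size 5, and the vertices of any clique must share a bag in every tree decomposition; so some bag has ≥ 5 vertices and tw(G) ≥ 4. Hence tw(G) = 4 exactly.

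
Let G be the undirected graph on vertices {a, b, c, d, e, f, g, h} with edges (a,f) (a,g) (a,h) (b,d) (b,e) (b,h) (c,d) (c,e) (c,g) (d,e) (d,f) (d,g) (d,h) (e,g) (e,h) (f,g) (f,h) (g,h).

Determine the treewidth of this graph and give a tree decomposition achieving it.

Treewidth 3.
One optimal decomposition is:
Bags: B1 = {d, e, g, h}  B2 = {d, f, g, h}  B3 = {b, d, e, h}  B4 = {c, d, e, g}  B5 = {a, f, g, h}
Tree: B1–B2, B1–B3, B1–B4, B2–B5

Every bag has size at most 4, so the width is 4 − 1 = 3 and tw(G) ≤ 3. For the lower bound, the 4 vertices {d, e, g, h} are pairwise adjacent, and any tree decomposition puts a clique entirely inside one bag — forcing width ≥ 3. The upper and lower bounds meet at 3, so that is the treewidth.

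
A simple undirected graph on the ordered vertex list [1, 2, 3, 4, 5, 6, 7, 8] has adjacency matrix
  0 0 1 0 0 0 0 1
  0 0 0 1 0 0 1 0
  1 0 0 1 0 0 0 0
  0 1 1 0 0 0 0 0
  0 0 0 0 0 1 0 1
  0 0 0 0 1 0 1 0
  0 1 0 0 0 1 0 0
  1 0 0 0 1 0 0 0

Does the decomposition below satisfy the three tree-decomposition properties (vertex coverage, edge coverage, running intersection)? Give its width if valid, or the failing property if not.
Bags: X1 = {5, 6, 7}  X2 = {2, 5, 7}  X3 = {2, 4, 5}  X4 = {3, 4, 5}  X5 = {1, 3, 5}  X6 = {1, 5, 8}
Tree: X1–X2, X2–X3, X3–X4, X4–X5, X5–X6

Vertex coverage: the bags together contain {1, 2, 3, 4, 5, 6, 7, 8}, the full vertex set. Edge coverage: each edge of G has both endpoints in at least one bag. Running intersection: for every vertex, the bags containing it form a connected subtree. All three properties hold, so this is a valid tree decomposition of width max|bag| − 1 = 2, and hence tw(G) ≤ 2.

Yes; width 2.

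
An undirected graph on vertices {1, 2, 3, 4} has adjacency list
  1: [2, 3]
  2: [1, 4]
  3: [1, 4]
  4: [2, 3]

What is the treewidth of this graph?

A width-2 tree decomposition is:
Bags: B1 = {1, 2, 3}  B2 = {2, 3, 4}
Tree: B1–B2
The largest bag has 3 vertices, giving width 2; this decomposition certifies tw(G) ≤ 2. Since 2–1–3–4–2 is a cycle in G, G is not acyclic. Forests are exactly the graphs of treewidth ≤ 1, so tw(G) ≥ 2. The upper and lower bounds meet at 2, so that is the treewidth.

2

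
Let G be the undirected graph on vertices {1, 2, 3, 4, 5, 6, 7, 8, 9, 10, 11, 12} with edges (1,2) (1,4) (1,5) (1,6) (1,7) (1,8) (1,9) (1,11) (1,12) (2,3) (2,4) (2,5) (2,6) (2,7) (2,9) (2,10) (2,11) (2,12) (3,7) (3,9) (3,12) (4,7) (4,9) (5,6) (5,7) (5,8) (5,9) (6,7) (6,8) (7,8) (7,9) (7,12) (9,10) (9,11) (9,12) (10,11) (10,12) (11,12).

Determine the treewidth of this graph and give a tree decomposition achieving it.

Every bag has size at most 5, so the width is 5 − 1 = 4 and tw(G) ≤ 4. Conversely, {1, 5, 6, 7, 8} is a clique of size 5, and the vertices of any clique must share a bag in every tree decomposition; so some bag has ≥ 5 vertices and tw(G) ≥ 4. Therefore the treewidth is 4.

Treewidth 4.
Bags: B1 = {1, 2, 7, 9, 12}  B2 = {1, 2, 5, 7, 9}  B3 = {1, 2, 4, 7, 9}  B4 = {2, 3, 7, 9, 12}  B5 = {1, 2, 9, 11, 12}  B6 = {1, 2, 5, 6, 7}  B7 = {1, 5, 6, 7, 8}  B8 = {2, 9, 10, 11, 12}
Tree: B1–B2, B1–B3, B1–B4, B1–B5, B2–B6, B6–B7, B5–B8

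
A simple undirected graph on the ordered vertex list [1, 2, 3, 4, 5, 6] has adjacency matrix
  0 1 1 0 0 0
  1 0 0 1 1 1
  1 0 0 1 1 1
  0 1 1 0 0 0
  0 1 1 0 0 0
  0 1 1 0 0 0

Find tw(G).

A width-2 tree decomposition is:
Bags: B1 = {2, 3, 4}  B2 = {2, 3, 5}  B3 = {1, 2, 3}  B4 = {2, 3, 6}
Tree: B1–B2, B2–B3, B3–B4
Each bag holds 3 vertices, so the decomposition has width 2, which upper-bounds the treewidth. Since 2–4–3–5–2 is a cycle in G, G is not acyclic. Forests are exactly the graphs of treewidth ≤ 1, so tw(G) ≥ 2. Hence tw(G) = 2 exactly.

2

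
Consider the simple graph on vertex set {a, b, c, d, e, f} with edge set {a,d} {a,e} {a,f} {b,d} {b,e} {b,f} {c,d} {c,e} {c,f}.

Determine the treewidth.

A width-3 tree decomposition is:
Bags: B1 = {a, b, c, f}  B2 = {a, b, c, d}  B3 = {a, b, c, e}
Tree: B1–B2, B2–B3
Every bag has size at most 4, so the width is 4 − 1 = 3 and tw(G) ≤ 3. For the lower bound: the 4 vertex sets {a,f}, {b,d}, {c}, {e} are disjoint, each induces a connected subgraph, and every pair is joined by at least one edge of G. Contracting each set to a single vertex therefore yields K_{4} as a minor, and since treewidth is minor-monotone, tw(G) ≥ tw(K_{4}) = 3. Hence tw(G) = 3 exactly.

3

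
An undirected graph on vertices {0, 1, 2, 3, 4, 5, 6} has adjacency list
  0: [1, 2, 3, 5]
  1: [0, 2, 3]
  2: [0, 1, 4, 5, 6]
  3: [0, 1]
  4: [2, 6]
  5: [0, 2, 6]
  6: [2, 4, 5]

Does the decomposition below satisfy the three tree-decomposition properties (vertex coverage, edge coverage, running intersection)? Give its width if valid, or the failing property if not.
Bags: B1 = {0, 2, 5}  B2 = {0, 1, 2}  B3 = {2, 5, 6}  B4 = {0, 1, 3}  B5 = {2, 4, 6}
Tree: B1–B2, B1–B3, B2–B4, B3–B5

Yes; width 2.

Every vertex of G appears in some bag (union = {0, 1, 2, 3, 4, 5, 6}); every edge is covered by a bag; and for each vertex v the set of bags containing v is connected in the bag tree. The decomposition is therefore valid. The largest bag has 3 vertices, so the width is 2.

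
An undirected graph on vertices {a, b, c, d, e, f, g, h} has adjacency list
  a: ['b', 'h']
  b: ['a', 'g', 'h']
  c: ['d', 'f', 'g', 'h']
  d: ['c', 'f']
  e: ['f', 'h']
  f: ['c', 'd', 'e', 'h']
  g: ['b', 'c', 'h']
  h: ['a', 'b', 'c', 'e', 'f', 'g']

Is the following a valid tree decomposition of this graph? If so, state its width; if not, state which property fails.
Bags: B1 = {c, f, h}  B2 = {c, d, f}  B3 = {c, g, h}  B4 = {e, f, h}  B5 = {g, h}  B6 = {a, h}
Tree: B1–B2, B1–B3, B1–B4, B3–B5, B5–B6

No — vertex b appears in no bag.

A tree decomposition must satisfy three properties: every vertex lies in some bag; for every edge, both endpoints lie together in some bag; and for every vertex, the bags containing it form a connected subtree. Here vertex b appears in no bag, so the decomposition is invalid.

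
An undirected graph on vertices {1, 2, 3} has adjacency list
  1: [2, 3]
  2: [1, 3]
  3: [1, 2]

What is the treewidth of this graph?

A width-2 tree decomposition is:
Bags: B1 = {1, 2, 3}
Tree: (single bag)
A single bag containing all 3 vertices is trivially a valid decomposition of width 2. Conversely, {1, 2, 3} is a clique of size 3, and the vertices of any clique must share a bag in every tree decomposition; so some bag has ≥ 3 vertices and tw(G) ≥ 2. The upper and lower bounds meet at 2, so that is the treewidth.

2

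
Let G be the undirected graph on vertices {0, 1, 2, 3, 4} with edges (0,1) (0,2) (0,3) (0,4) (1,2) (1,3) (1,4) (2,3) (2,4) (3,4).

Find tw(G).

4

A width-4 tree decomposition is:
Bags: B1 = {0, 1, 2, 3, 4}
Tree: (single bag)
A single bag containing all 5 vertices is trivially a valid decomposition of width 4. For the lower bound, the 5 vertices {0, 1, 2, 3, 4} are pairwise adjacent, and any tree decomposition puts a clique entirely inside one bag — forcing width ≥ 4. Hence tw(G) = 4 exactly.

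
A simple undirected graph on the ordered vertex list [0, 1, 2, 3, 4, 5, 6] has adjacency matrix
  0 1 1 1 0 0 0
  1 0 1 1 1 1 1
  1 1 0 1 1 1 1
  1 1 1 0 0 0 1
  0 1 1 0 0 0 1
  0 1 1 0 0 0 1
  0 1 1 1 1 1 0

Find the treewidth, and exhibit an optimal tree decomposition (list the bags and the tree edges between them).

The largest bag has 4 vertices, giving width 3; this decomposition certifies tw(G) ≤ 3. For the lower bound, the 4 vertices {0, 1, 2, 3} are pairwise adjacent, and any tree decomposition puts a clique entirely inside one bag — forcing width ≥ 3. Combining the bounds, tw(G) = 3.

Treewidth 3.
One optimal decomposition is:
Bags: B1 = {1, 2, 4, 6}  B2 = {1, 2, 5, 6}  B3 = {1, 2, 3, 6}  B4 = {0, 1, 2, 3}
Tree: B1–B2, B2–B3, B3–B4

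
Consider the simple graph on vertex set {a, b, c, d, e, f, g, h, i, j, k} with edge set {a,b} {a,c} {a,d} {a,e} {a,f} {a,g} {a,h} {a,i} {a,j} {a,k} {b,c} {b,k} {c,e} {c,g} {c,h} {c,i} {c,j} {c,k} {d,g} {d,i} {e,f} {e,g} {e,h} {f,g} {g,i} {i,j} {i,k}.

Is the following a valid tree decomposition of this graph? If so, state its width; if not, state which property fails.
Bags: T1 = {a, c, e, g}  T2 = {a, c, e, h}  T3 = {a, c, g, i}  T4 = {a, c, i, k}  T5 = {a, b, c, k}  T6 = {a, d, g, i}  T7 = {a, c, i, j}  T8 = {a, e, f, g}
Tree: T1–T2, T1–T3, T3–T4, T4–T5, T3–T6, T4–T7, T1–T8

Yes; width 3.

Vertex coverage: the bags together contain {a, b, c, d, e, f, g, h, i, j, k}, the full vertex set. Edge coverage: each edge of G has both endpoints in at least one bag. Running intersection: for every vertex, the bags containing it form a connected subtree. All three properties hold, so this is a valid tree decomposition of width max|bag| − 1 = 3, and hence tw(G) ≤ 3.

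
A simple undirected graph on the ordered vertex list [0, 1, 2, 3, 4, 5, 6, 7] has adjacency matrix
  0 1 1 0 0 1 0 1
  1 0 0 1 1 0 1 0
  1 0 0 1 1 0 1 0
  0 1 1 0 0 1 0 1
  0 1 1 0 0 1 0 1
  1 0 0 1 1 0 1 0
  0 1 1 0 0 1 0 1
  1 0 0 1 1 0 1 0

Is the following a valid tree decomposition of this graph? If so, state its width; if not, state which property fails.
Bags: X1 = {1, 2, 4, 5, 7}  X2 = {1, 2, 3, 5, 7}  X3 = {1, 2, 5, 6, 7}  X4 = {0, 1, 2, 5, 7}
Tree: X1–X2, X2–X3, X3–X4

Yes; width 4.

Vertex coverage: the bags together contain {0, 1, 2, 3, 4, 5, 6, 7}, the full vertex set. Edge coverage: each edge of G has both endpoints in at least one bag. Running intersection: for every vertex, the bags containing it form a connected subtree. All three properties hold, so this is a valid tree decomposition of width max|bag| − 1 = 4, and hence tw(G) ≤ 4.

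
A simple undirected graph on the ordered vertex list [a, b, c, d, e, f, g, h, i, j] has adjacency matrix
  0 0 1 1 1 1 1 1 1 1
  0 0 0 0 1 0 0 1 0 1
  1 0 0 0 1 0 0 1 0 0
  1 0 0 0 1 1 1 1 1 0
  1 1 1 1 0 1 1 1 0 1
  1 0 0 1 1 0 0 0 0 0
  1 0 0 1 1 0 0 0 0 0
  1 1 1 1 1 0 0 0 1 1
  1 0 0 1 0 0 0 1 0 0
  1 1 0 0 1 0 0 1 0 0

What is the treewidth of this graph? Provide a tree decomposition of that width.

Treewidth 3.
Bags: B1 = {a, d, e, h}  B2 = {a, d, e, g}  B3 = {a, e, h, j}  B4 = {a, d, e, f}  B5 = {a, d, h, i}  B6 = {b, e, h, j}  B7 = {a, c, e, h}
Tree: B1–B2, B1–B3, B1–B4, B1–B5, B3–B6, B1–B7

Every bag has size at most 4, so the width is 4 − 1 = 3 and tw(G) ≤ 3. Conversely, {a, d, e, g} is a clique of size 4, and the vertices of any clique must share a bag in every tree decomposition; so some bag has ≥ 4 vertices and tw(G) ≥ 3. Hence tw(G) = 3 exactly.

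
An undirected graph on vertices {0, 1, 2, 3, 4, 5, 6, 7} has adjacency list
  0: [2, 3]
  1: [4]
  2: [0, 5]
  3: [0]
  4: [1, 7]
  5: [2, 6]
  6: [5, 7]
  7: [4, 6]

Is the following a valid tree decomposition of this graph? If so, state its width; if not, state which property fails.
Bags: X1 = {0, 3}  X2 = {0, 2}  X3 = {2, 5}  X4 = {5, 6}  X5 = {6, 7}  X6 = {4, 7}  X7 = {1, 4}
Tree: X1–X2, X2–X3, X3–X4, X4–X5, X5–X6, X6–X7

Yes; width 1.

Checking the three conditions: (i) the bags cover all of {0, 1, 2, 3, 4, 5, 6, 7}; (ii) for each edge, some bag contains both endpoints; (iii) the bags containing any fixed vertex form a subtree. All hold, so the decomposition is valid with width 2 − 1 = 1.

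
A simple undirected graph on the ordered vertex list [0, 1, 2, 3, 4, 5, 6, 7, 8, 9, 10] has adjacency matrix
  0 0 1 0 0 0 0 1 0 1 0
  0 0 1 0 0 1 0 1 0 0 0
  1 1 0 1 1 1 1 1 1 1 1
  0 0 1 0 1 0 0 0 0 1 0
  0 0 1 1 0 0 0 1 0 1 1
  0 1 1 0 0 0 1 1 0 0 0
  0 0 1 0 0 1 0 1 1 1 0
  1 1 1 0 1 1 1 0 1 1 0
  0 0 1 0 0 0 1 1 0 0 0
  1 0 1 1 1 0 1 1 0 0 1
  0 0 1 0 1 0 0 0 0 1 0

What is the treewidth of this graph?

A width-3 tree decomposition is:
Bags: B1 = {2, 4, 7, 9}  B2 = {2, 4, 9, 10}  B3 = {2, 6, 7, 9}  B4 = {0, 2, 7, 9}  B5 = {2, 3, 4, 9}  B6 = {2, 5, 6, 7}  B7 = {1, 2, 5, 7}  B8 = {2, 6, 7, 8}
Tree: B1–B2, B1–B3, B3–B4, B1–B5, B3–B6, B6–B7, B3–B8
Every bag has size at most 4, so the width is 4 − 1 = 3 and tw(G) ≤ 3. For the lower bound, the 4 vertices {2, 4, 9, 10} are pairwise adjacent, and any tree decomposition puts a clique entirely inside one bag — forcing width ≥ 3. The upper and lower bounds meet at 3, so that is the treewidth.

3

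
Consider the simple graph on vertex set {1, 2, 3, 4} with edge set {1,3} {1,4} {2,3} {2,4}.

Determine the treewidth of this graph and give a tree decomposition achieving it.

Every bag has size at most 3, so the width is 3 − 1 = 2 and tw(G) ≤ 2. Since 4–1–3–2–4 is a cycle in G, G is not acyclic. Forests are exactly the graphs of treewidth ≤ 1, so tw(G) ≥ 2. Hence tw(G) = 2 exactly.

Treewidth 2.
One such decomposition:
Bags: B1 = {1, 3, 4}  B2 = {2, 3, 4}
Tree: B1–B2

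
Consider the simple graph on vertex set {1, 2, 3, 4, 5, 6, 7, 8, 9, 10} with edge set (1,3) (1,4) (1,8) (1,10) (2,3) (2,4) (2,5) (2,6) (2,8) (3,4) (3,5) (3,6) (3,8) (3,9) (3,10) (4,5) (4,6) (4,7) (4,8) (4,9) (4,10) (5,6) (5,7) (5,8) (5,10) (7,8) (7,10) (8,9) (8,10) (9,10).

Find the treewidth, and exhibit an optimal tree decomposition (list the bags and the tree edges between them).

Every bag has size at most 5, so the width is 5 − 1 = 4 and tw(G) ≤ 4. On the other hand G contains the 5-clique {2, 3, 4, 5, 8}. A clique must lie in a single bag of any decomposition, so no decomposition can have width below 4. The upper and lower bounds meet at 4, so that is the treewidth.

Treewidth 4.
One such decomposition:
Bags: B1 = {2, 3, 4, 5, 8}  B2 = {3, 4, 5, 8, 10}  B3 = {3, 4, 8, 9, 10}  B4 = {1, 3, 4, 8, 10}  B5 = {4, 5, 7, 8, 10}  B6 = {2, 3, 4, 5, 6}
Tree: B1–B2, B2–B3, B3–B4, B2–B5, B1–B6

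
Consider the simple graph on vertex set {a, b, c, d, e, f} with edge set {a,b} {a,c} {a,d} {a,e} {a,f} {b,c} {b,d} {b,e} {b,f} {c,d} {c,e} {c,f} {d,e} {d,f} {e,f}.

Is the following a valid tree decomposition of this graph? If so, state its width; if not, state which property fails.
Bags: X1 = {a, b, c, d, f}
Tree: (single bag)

A tree decomposition must satisfy three properties: every vertex lies in some bag; for every edge, both endpoints lie together in some bag; and for every vertex, the bags containing it form a connected subtree. Here vertex e appears in no bag, so the decomposition is invalid.

No — vertex e appears in no bag.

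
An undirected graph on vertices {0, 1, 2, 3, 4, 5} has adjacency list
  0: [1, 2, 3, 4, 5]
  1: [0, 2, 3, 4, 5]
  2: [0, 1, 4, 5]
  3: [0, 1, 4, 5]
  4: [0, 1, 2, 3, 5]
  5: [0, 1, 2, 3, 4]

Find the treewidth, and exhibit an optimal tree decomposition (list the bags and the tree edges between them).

Treewidth 4.
One such decomposition:
Bags: B1 = {0, 1, 2, 4, 5}  B2 = {0, 1, 3, 4, 5}
Tree: B1–B2

Every bag has size at most 5, so the width is 5 − 1 = 4 and tw(G) ≤ 4. For the lower bound, the 5 vertices {0, 1, 2, 4, 5} are pairwise adjacent, and any tree decomposition puts a clique entirely inside one bag — forcing width ≥ 4. Combining the bounds, tw(G) = 4.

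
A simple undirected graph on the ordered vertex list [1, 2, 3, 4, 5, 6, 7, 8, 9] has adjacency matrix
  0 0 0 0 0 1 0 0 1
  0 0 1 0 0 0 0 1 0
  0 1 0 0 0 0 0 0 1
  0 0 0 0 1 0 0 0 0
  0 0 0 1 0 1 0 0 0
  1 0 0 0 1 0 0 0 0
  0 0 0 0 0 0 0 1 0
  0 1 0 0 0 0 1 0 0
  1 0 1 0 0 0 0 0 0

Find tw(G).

1

A width-1 tree decomposition is:
Bags: B1 = {7, 8}  B2 = {2, 8}  B3 = {2, 3}  B4 = {3, 9}  B5 = {1, 9}  B6 = {1, 6}  B7 = {5, 6}  B8 = {4, 5}
Tree: B1–B2, B2–B3, B3–B4, B4–B5, B5–B6, B6–B7, B7–B8
Each bag holds 2 vertices, so the decomposition has width 1, which upper-bounds the treewidth. Since G has at least one edge (e.g. 7–8), it is not an edgeless graph, so tw(G) ≥ 1. The upper and lower bounds meet at 1, so that is the treewidth.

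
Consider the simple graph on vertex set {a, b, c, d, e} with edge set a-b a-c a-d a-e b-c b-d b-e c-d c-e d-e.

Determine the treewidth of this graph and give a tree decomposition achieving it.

Treewidth 4.
Bags: B1 = {a, b, c, d, e}
Tree: (single bag)

With just one bag of size 5, the width is 5 − 1 = 4, so tw(G) ≤ 4. For the lower bound, the 5 vertices {a, b, c, d, e} are pairwise adjacent, and any tree decomposition puts a clique entirely inside one bag — forcing width ≥ 4. Therefore the treewidth is 4.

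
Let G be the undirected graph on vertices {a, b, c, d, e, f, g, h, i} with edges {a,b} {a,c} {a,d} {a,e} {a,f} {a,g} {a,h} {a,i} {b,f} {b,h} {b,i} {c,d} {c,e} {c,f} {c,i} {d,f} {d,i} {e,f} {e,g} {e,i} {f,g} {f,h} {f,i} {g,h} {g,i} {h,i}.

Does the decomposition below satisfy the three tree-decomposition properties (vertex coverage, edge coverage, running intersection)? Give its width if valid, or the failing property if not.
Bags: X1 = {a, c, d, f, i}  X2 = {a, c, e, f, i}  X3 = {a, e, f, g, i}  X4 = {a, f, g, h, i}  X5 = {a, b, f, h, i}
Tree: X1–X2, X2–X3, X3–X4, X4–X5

Yes; width 4.

Checking the three conditions: (i) the bags cover all of {a, b, c, d, e, f, g, h, i}; (ii) for each edge, some bag contains both endpoints; (iii) the bags containing any fixed vertex form a subtree. All hold, so the decomposition is valid with width 5 − 1 = 4.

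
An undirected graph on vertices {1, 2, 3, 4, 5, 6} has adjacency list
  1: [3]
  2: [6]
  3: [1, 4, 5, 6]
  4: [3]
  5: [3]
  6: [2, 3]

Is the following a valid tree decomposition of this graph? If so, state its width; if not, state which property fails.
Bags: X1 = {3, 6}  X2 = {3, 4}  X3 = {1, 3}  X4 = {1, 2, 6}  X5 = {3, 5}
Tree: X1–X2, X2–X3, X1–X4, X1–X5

No — bags containing vertex 1 are not connected in the tree.

A tree decomposition must satisfy three properties: every vertex lies in some bag; for every edge, both endpoints lie together in some bag; and for every vertex, the bags containing it form a connected subtree. Here bags containing vertex 1 are not connected in the tree, so the decomposition is invalid.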